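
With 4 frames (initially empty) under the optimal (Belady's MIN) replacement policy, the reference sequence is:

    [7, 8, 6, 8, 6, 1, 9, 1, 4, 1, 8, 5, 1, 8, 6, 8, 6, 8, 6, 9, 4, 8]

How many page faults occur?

9

7 -> miss, frames {7}
8 -> miss, frames {7,8}
6 -> miss, frames {7,8,6}
8 -> hit
6 -> hit
1 -> miss, frames {7,8,6,1}
9 -> miss, evict 7, frames {8,6,1,9}
1 -> hit
4 -> miss, evict 9, frames {8,6,1,4}
1 -> hit
8 -> hit
5 -> miss, evict 4, frames {8,6,1,5}
1 -> hit
8 -> hit
6 -> hit
8 -> hit
6 -> hit
8 -> hit
6 -> hit
9 -> miss, evict 5, frames {8,6,1,9}
4 -> miss, evict 9, frames {8,6,1,4}
8 -> hit
Page faults: 9.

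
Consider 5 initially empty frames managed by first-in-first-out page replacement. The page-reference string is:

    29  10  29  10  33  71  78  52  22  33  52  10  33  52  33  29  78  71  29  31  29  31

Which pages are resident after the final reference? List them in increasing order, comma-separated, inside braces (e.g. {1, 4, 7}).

29 -> miss, frames {29}
10 -> miss, frames {29,10}
29 -> hit
10 -> hit
33 -> miss, frames {29,10,33}
71 -> miss, frames {29,10,33,71}
78 -> miss, frames {29,10,33,71,78}
52 -> miss, evict 29, frames {10,33,71,78,52}
22 -> miss, evict 10, frames {33,71,78,52,22}
33 -> hit
52 -> hit
10 -> miss, evict 33, frames {71,78,52,22,10}
33 -> miss, evict 71, frames {78,52,22,10,33}
52 -> hit
33 -> hit
29 -> miss, evict 78, frames {52,22,10,33,29}
78 -> miss, evict 52, frames {22,10,33,29,78}
71 -> miss, evict 22, frames {10,33,29,78,71}
29 -> hit
31 -> miss, evict 10, frames {33,29,78,71,31}
29 -> hit
31 -> hit

{29, 31, 33, 71, 78}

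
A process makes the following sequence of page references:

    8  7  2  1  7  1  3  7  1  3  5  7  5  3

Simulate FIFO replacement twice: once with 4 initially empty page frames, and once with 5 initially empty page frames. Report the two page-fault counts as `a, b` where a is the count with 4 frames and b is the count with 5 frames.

4 frames: F F F F . . F . . . F F . . → 7 faults.
5 frames: F F F F . . F . . . F . . . → 6 faults.
6 < 7: adding a frame reduced faults, as is typical.

7, 6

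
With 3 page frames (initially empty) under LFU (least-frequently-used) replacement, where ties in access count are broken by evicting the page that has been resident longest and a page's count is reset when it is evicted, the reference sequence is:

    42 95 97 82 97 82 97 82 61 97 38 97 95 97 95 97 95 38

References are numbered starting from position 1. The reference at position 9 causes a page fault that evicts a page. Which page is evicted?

pos 1: 42 → miss, frames [42]
pos 2: 95 → miss, frames [42, 95]
pos 3: 97 → miss, frames [42, 95, 97]
pos 4: 82 → miss, evict 42, frames [95, 97, 82]
pos 5: 97 → hit
pos 6: 82 → hit
pos 7: 97 → hit
pos 8: 82 → hit
pos 9: 61 → miss, evict 95, frames [97, 82, 61]
At position 9, page 95 is evicted.

95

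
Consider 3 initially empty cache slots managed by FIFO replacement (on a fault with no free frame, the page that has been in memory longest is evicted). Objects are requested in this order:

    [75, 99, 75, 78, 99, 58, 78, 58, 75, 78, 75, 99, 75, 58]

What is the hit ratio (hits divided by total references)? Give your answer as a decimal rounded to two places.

75 -> fault, frames {75}
99 -> fault, frames {75,99}
75 -> hit
78 -> fault, frames {75,99,78}
99 -> hit
58 -> fault, evict 75, frames {99,78,58}
78 -> hit
58 -> hit
75 -> fault, evict 99, frames {78,58,75}
78 -> hit
75 -> hit
99 -> fault, evict 78, frames {58,75,99}
75 -> hit
58 -> hit
Hits: 8 of 14 references → 8/14 = 0.5714.

0.57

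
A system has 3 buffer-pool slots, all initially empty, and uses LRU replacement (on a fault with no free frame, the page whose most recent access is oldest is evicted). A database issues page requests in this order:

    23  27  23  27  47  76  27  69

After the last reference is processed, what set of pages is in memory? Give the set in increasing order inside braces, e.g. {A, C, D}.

23 -> miss, frames [23]
27 -> miss, frames [23, 27]
23 -> hit
27 -> hit
47 -> miss, frames [23, 27, 47]
76 -> miss, evict 23, frames [27, 47, 76]
27 -> hit
69 -> miss, evict 47, frames [76, 27, 69]

{27, 69, 76}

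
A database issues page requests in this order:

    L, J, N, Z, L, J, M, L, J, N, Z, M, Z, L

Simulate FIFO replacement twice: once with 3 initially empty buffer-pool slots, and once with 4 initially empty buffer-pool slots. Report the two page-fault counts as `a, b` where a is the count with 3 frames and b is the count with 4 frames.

3 frames: F F F F F F F . . F F . . F → 10 faults.
4 frames: F F F F . . F F F F F F . F → 11 faults.
11 > 10: adding a frame increased faults — Belady's anomaly.

10, 11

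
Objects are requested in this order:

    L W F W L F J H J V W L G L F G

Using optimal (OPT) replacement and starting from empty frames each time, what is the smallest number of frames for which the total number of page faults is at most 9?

f=1: 16 faults
f=2: 11 faults
f=3: 9 faults
f=4: 8 faults
f=5: 7 faults
f=6: 7 faults
f=7: 7 faults
Smallest f with faults ≤ 9 is 3.

3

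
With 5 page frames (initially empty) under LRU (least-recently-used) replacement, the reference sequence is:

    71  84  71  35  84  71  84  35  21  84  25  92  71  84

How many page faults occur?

7

71 → fault, frames [71]
84 → fault, frames [71, 84]
71 → hit
35 → fault, frames [84, 71, 35]
84 → hit
71 → hit
84 → hit
35 → hit
21 → fault, frames [71, 84, 35, 21]
84 → hit
25 → fault, frames [71, 35, 21, 84, 25]
92 → fault, evict 71, frames [35, 21, 84, 25, 92]
71 → fault, evict 35, frames [21, 84, 25, 92, 71]
84 → hit
Page faults: 7.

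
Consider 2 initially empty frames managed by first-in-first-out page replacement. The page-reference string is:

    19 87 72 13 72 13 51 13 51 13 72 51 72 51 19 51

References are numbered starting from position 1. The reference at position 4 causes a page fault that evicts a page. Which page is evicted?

87

pos 1: 19 -> fault, frames (19)
pos 2: 87 -> fault, frames (19 87)
pos 3: 72 -> fault, evict 19, frames (87 72)
pos 4: 13 -> fault, evict 87, frames (72 13)
At position 4, page 87 is evicted.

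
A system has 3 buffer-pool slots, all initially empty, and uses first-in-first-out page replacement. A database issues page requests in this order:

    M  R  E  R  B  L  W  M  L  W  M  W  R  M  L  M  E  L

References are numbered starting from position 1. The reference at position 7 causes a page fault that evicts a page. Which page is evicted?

pos 1: M → miss, frames {M}
pos 2: R → miss, frames {M,R}
pos 3: E → miss, frames {M,R,E}
pos 4: R → hit
pos 5: B → miss, evict M, frames {R,E,B}
pos 6: L → miss, evict R, frames {E,B,L}
pos 7: W → miss, evict E, frames {B,L,W}
At position 7, page E is evicted.

E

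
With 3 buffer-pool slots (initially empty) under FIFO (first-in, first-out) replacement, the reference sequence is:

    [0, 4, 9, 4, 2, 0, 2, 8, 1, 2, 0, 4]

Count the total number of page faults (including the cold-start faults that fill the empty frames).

10

0 -> fault, frames [0]
4 -> fault, frames [0, 4]
9 -> fault, frames [0, 4, 9]
4 -> hit
2 -> fault, evict 0, frames [4, 9, 2]
0 -> fault, evict 4, frames [9, 2, 0]
2 -> hit
8 -> fault, evict 9, frames [2, 0, 8]
1 -> fault, evict 2, frames [0, 8, 1]
2 -> fault, evict 0, frames [8, 1, 2]
0 -> fault, evict 8, frames [1, 2, 0]
4 -> fault, evict 1, frames [2, 0, 4]
Page faults: 10.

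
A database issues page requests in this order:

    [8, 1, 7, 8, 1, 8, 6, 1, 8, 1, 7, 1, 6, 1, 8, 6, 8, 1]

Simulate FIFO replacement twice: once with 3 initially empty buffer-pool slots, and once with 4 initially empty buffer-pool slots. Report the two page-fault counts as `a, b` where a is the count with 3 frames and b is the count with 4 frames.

10, 4

3 frames: F F F . . . F . F F F . F . F . . F → 10 faults.
4 frames: F F F . . . F . . . . . . . . . . . → 4 faults.
4 < 10: adding a frame reduced faults, as is typical.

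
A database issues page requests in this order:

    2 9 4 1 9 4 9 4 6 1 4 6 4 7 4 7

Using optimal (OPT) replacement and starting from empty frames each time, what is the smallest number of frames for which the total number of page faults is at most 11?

f=1: 16 faults
f=2: 9 faults
f=3: 6 faults
f=4: 6 faults
f=5: 6 faults
f=6: 6 faults
Smallest f with faults ≤ 11 is 2.

2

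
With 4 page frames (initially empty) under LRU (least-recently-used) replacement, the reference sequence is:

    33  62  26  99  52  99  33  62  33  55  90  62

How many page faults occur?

9

33: fault, frames [33]
62: fault, frames [33, 62]
26: fault, frames [33, 62, 26]
99: fault, frames [33, 62, 26, 99]
52: fault, evict 33, frames [62, 26, 99, 52]
99: hit
33: fault, evict 62, frames [26, 52, 99, 33]
62: fault, evict 26, frames [52, 99, 33, 62]
33: hit
55: fault, evict 52, frames [99, 62, 33, 55]
90: fault, evict 99, frames [62, 33, 55, 90]
62: hit
Page faults: 9.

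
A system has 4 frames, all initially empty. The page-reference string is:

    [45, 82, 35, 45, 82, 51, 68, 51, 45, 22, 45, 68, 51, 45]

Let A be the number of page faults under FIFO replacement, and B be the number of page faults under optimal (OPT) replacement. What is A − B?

1

Under FIFO: F F F . . F F . F F . . . . → 7 faults.
Under OPT: F F F . . F F . . F . . . . → 6 faults.
A − B = 7 − 6 = 1.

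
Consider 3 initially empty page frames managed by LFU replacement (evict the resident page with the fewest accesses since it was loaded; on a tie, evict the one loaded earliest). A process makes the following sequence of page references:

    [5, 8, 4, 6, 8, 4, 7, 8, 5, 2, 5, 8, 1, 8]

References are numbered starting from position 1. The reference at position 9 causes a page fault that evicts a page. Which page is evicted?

7

pos 1: 5 → miss, frames {5}
pos 2: 8 → miss, frames {5,8}
pos 3: 4 → miss, frames {5,8,4}
pos 4: 6 → miss, evict 5, frames {8,4,6}
pos 5: 8 → hit
pos 6: 4 → hit
pos 7: 7 → miss, evict 6, frames {8,4,7}
pos 8: 8 → hit
pos 9: 5 → miss, evict 7, frames {8,4,5}
At position 9, page 7 is evicted.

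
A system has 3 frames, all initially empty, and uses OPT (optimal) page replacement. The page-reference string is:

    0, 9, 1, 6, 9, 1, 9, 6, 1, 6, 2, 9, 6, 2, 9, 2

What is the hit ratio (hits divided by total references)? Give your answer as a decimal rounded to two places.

0.69

0 → miss, frames (0)
9 → miss, frames (0 9)
1 → miss, frames (0 9 1)
6 → miss, evict 0, frames (9 1 6)
9 → hit
1 → hit
9 → hit
6 → hit
1 → hit
6 → hit
2 → miss, evict 1, frames (9 6 2)
9 → hit
6 → hit
2 → hit
9 → hit
2 → hit
Hits: 11 of 16 references → 11/16 = 0.6875.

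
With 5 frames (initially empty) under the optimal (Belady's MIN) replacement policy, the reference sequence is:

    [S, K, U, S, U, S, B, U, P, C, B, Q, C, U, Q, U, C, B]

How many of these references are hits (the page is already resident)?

11

S: fault, frames [S]
K: fault, frames [S, K]
U: fault, frames [S, K, U]
S: hit
U: hit
S: hit
B: fault, frames [S, K, U, B]
U: hit
P: fault, frames [S, K, U, B, P]
C: fault, evict P, frames [S, K, U, B, C]
B: hit
Q: fault, evict K, frames [S, U, B, C, Q]
C: hit
U: hit
Q: hit
U: hit
C: hit
B: hit
Hits: 11.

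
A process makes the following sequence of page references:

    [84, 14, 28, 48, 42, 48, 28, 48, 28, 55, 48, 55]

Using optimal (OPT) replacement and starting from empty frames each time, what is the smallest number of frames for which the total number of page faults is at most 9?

2

f=1: 12 faults
f=2: 7 faults
f=3: 6 faults
f=4: 6 faults
f=5: 6 faults
f=6: 6 faults
Smallest f with faults ≤ 9 is 2.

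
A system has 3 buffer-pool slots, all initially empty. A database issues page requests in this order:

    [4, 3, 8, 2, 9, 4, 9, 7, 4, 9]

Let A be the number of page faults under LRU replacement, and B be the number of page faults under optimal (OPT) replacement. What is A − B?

Under LRU: F F F F F F . F . . → 7 faults.
Under OPT: F F F F F . . F . . → 6 faults.
A − B = 7 − 6 = 1.

1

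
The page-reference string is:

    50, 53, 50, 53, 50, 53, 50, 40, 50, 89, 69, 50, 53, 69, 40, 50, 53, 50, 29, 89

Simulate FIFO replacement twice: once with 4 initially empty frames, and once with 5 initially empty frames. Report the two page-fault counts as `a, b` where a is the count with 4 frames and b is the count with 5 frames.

10, 6

4 frames: F F . . . . . F . F F F F . F . . . F F → 10 faults.
5 frames: F F . . . . . F . F F . . . . . . . F . → 6 faults.
6 < 10: adding a frame reduced faults, as is typical.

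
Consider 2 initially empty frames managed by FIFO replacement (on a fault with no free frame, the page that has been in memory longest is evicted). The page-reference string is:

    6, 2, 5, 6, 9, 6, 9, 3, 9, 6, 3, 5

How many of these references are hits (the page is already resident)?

6: miss, frames [6]
2: miss, frames [6, 2]
5: miss, evict 6, frames [2, 5]
6: miss, evict 2, frames [5, 6]
9: miss, evict 5, frames [6, 9]
6: hit
9: hit
3: miss, evict 6, frames [9, 3]
9: hit
6: miss, evict 9, frames [3, 6]
3: hit
5: miss, evict 3, frames [6, 5]
Hits: 4.

4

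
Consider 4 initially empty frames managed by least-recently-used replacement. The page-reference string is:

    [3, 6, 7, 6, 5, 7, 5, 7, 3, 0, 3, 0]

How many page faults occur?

3 -> fault, frames {3}
6 -> fault, frames {3,6}
7 -> fault, frames {3,6,7}
6 -> hit
5 -> fault, frames {3,7,6,5}
7 -> hit
5 -> hit
7 -> hit
3 -> hit
0 -> fault, evict 6, frames {5,7,3,0}
3 -> hit
0 -> hit
Page faults: 5.

5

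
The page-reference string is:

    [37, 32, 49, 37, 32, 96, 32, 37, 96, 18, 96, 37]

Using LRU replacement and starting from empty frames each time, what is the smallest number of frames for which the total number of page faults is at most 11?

f=1: 12 faults
f=2: 10 faults
f=3: 5 faults
f=4: 5 faults
f=5: 5 faults
Smallest f with faults ≤ 11 is 2.

2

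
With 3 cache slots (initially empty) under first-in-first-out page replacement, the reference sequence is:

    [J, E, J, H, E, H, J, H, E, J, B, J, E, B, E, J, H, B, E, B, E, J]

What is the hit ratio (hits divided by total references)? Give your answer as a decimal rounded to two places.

J: fault, frames [J]
E: fault, frames [J, E]
J: hit
H: fault, frames [J, E, H]
E: hit
H: hit
J: hit
H: hit
E: hit
J: hit
B: fault, evict J, frames [E, H, B]
J: fault, evict E, frames [H, B, J]
E: fault, evict H, frames [B, J, E]
B: hit
E: hit
J: hit
H: fault, evict B, frames [J, E, H]
B: fault, evict J, frames [E, H, B]
E: hit
B: hit
E: hit
J: fault, evict E, frames [H, B, J]
Hits: 13 of 22 references → 13/22 = 0.5909.

0.59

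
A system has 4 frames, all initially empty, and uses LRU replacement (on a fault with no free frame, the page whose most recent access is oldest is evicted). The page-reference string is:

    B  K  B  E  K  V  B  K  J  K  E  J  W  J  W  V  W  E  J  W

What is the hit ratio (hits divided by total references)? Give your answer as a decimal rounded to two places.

B -> miss, frames (B)
K -> miss, frames (B K)
B -> hit
E -> miss, frames (K B E)
K -> hit
V -> miss, frames (B E K V)
B -> hit
K -> hit
J -> miss, evict E, frames (V B K J)
K -> hit
E -> miss, evict V, frames (B J K E)
J -> hit
W -> miss, evict B, frames (K E J W)
J -> hit
W -> hit
V -> miss, evict K, frames (E J W V)
W -> hit
E -> hit
J -> hit
W -> hit
Hits: 12 of 20 references → 12/20 = 0.6000.

0.60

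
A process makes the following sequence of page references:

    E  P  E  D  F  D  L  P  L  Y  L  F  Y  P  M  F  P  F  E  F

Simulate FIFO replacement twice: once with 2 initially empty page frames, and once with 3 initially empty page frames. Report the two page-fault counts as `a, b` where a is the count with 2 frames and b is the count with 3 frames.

2 frames: F F . F F . F F . F F F F F F F F . F F → 16 faults.
3 frames: F F . F F . F F . F . F . . F . F . F F → 12 faults.
12 < 16: adding a frame reduced faults, as is typical.

16, 12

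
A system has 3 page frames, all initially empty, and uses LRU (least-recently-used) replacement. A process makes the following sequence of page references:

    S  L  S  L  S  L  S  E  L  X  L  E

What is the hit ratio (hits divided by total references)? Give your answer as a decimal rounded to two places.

S -> miss, frames (S)
L -> miss, frames (S L)
S -> hit
L -> hit
S -> hit
L -> hit
S -> hit
E -> miss, frames (L S E)
L -> hit
X -> miss, evict S, frames (E L X)
L -> hit
E -> hit
Hits: 8 of 12 references → 8/12 = 0.6667.

0.67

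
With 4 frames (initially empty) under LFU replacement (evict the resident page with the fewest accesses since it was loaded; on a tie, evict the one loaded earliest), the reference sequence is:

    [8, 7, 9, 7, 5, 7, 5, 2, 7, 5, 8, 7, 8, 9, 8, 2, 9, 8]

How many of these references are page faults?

9

8: miss, frames {8}
7: miss, frames {8,7}
9: miss, frames {8,7,9}
7: hit
5: miss, frames {8,7,9,5}
7: hit
5: hit
2: miss, evict 8, frames {7,9,5,2}
7: hit
5: hit
8: miss, evict 9, frames {7,5,2,8}
7: hit
8: hit
9: miss, evict 2, frames {7,5,8,9}
8: hit
2: miss, evict 9, frames {7,5,8,2}
9: miss, evict 2, frames {7,5,8,9}
8: hit
Page faults: 9.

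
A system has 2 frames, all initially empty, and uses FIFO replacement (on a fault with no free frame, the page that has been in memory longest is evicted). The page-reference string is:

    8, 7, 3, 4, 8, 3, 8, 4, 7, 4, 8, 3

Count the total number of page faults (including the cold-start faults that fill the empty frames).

8 -> fault, frames (8)
7 -> fault, frames (8 7)
3 -> fault, evict 8, frames (7 3)
4 -> fault, evict 7, frames (3 4)
8 -> fault, evict 3, frames (4 8)
3 -> fault, evict 4, frames (8 3)
8 -> hit
4 -> fault, evict 8, frames (3 4)
7 -> fault, evict 3, frames (4 7)
4 -> hit
8 -> fault, evict 4, frames (7 8)
3 -> fault, evict 7, frames (8 3)
Page faults: 10.

10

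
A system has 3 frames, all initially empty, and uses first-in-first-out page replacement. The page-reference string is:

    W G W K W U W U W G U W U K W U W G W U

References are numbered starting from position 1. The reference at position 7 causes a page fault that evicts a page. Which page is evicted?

G

pos 1: W -> fault, frames {W}
pos 2: G -> fault, frames {W,G}
pos 3: W -> hit
pos 4: K -> fault, frames {W,G,K}
pos 5: W -> hit
pos 6: U -> fault, evict W, frames {G,K,U}
pos 7: W -> fault, evict G, frames {K,U,W}
At position 7, page G is evicted.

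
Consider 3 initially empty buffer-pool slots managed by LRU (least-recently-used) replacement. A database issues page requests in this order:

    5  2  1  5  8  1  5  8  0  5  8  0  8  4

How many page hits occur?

5 → miss, frames (5)
2 → miss, frames (5 2)
1 → miss, frames (5 2 1)
5 → hit
8 → miss, evict 2, frames (1 5 8)
1 → hit
5 → hit
8 → hit
0 → miss, evict 1, frames (5 8 0)
5 → hit
8 → hit
0 → hit
8 → hit
4 → miss, evict 5, frames (0 8 4)
Hits: 8.

8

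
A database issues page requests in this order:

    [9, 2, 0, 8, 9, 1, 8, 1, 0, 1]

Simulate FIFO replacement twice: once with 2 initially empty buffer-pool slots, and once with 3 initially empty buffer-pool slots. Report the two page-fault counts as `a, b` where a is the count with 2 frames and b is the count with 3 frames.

2 frames: F F F F F F F . F F → 9 faults.
3 frames: F F F F F F . . F . → 7 faults.
7 < 9: adding a frame reduced faults, as is typical.

9, 7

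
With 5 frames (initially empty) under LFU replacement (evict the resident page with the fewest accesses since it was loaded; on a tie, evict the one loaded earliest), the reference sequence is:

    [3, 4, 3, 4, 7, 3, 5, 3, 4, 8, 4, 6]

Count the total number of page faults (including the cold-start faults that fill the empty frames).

3: miss, frames {3}
4: miss, frames {3,4}
3: hit
4: hit
7: miss, frames {3,4,7}
3: hit
5: miss, frames {3,4,7,5}
3: hit
4: hit
8: miss, frames {3,4,7,5,8}
4: hit
6: miss, evict 7, frames {3,4,5,8,6}
Page faults: 6.

6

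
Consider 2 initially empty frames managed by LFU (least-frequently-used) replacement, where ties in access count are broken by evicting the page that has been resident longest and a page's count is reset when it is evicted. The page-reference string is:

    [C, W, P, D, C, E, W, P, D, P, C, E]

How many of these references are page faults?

11

C -> fault, frames {C}
W -> fault, frames {C,W}
P -> fault, evict C, frames {W,P}
D -> fault, evict W, frames {P,D}
C -> fault, evict P, frames {D,C}
E -> fault, evict D, frames {C,E}
W -> fault, evict C, frames {E,W}
P -> fault, evict E, frames {W,P}
D -> fault, evict W, frames {P,D}
P -> hit
C -> fault, evict D, frames {P,C}
E -> fault, evict C, frames {P,E}
Page faults: 11.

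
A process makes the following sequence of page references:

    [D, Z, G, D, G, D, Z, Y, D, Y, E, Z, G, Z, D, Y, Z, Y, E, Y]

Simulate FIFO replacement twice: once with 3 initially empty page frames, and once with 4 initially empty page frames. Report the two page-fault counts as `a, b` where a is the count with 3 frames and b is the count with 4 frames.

3 frames: F F F . . . . F F . F F F . F F F . F . → 12 faults.
4 frames: F F F . . . . F . . F . . . F . F . . . → 7 faults.
7 < 12: adding a frame reduced faults, as is typical.

12, 7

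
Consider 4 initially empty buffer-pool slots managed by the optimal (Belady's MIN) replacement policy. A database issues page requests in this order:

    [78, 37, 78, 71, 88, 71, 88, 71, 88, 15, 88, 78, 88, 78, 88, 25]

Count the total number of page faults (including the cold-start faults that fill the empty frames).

78 -> fault, frames {78}
37 -> fault, frames {78,37}
78 -> hit
71 -> fault, frames {78,37,71}
88 -> fault, frames {78,37,71,88}
71 -> hit
88 -> hit
71 -> hit
88 -> hit
15 -> fault, evict 71, frames {78,37,88,15}
88 -> hit
78 -> hit
88 -> hit
78 -> hit
88 -> hit
25 -> fault, evict 15, frames {78,37,88,25}
Page faults: 6.

6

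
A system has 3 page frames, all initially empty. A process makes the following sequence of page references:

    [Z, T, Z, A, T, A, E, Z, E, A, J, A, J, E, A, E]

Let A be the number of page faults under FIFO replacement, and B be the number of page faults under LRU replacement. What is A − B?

2

Under FIFO: F F . F . . F F . . F F . F . . → 8 faults.
Under LRU: F F . F . . F F . . F . . . . . → 6 faults.
A − B = 8 − 6 = 2.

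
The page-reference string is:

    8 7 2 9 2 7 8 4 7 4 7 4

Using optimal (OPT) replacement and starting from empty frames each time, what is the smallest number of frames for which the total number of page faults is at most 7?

f=1: 12 faults
f=2: 7 faults
f=3: 6 faults
f=4: 5 faults
f=5: 5 faults
Smallest f with faults ≤ 7 is 2.

2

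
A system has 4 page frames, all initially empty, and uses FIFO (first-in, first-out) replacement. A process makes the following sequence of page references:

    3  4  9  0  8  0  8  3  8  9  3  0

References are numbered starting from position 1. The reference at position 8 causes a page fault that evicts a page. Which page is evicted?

pos 1: 3 → fault, frames {3}
pos 2: 4 → fault, frames {3,4}
pos 3: 9 → fault, frames {3,4,9}
pos 4: 0 → fault, frames {3,4,9,0}
pos 5: 8 → fault, evict 3, frames {4,9,0,8}
pos 6: 0 → hit
pos 7: 8 → hit
pos 8: 3 → fault, evict 4, frames {9,0,8,3}
At position 8, page 4 is evicted.

4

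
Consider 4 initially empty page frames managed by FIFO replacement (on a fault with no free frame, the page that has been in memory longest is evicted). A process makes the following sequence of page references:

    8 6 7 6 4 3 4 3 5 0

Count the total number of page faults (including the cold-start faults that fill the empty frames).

7

8: fault, frames {8}
6: fault, frames {8,6}
7: fault, frames {8,6,7}
6: hit
4: fault, frames {8,6,7,4}
3: fault, evict 8, frames {6,7,4,3}
4: hit
3: hit
5: fault, evict 6, frames {7,4,3,5}
0: fault, evict 7, frames {4,3,5,0}
Page faults: 7.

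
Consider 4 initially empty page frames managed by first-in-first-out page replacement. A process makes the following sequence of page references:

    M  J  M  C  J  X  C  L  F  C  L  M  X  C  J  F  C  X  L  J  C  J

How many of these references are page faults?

11

M -> fault, frames [M]
J -> fault, frames [M, J]
M -> hit
C -> fault, frames [M, J, C]
J -> hit
X -> fault, frames [M, J, C, X]
C -> hit
L -> fault, evict M, frames [J, C, X, L]
F -> fault, evict J, frames [C, X, L, F]
C -> hit
L -> hit
M -> fault, evict C, frames [X, L, F, M]
X -> hit
C -> fault, evict X, frames [L, F, M, C]
J -> fault, evict L, frames [F, M, C, J]
F -> hit
C -> hit
X -> fault, evict F, frames [M, C, J, X]
L -> fault, evict M, frames [C, J, X, L]
J -> hit
C -> hit
J -> hit
Page faults: 11.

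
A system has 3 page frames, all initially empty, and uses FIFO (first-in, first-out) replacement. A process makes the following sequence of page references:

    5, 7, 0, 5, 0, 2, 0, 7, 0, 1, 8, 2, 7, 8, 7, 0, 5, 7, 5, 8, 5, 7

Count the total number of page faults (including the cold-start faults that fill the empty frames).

11

5 -> miss, frames {5}
7 -> miss, frames {5,7}
0 -> miss, frames {5,7,0}
5 -> hit
0 -> hit
2 -> miss, evict 5, frames {7,0,2}
0 -> hit
7 -> hit
0 -> hit
1 -> miss, evict 7, frames {0,2,1}
8 -> miss, evict 0, frames {2,1,8}
2 -> hit
7 -> miss, evict 2, frames {1,8,7}
8 -> hit
7 -> hit
0 -> miss, evict 1, frames {8,7,0}
5 -> miss, evict 8, frames {7,0,5}
7 -> hit
5 -> hit
8 -> miss, evict 7, frames {0,5,8}
5 -> hit
7 -> miss, evict 0, frames {5,8,7}
Page faults: 11.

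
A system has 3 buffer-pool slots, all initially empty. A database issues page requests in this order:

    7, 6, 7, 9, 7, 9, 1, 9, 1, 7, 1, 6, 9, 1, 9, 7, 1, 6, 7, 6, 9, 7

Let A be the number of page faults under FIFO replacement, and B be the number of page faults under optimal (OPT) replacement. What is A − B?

4

Under FIFO: F F . F . . F . . F . F F F . F . F . . F . → 11 faults.
Under OPT: F F . F . . F . . . . F . . . F . . . . F . → 7 faults.
A − B = 11 − 7 = 4.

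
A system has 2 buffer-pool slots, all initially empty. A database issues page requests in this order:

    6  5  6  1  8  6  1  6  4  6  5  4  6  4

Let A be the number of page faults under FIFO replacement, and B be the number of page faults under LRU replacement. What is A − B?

Under FIFO: F F . F F F F . F F F F F . → 11 faults.
Under LRU: F F . F F F F . F . F F F . → 10 faults.
A − B = 11 − 10 = 1.

1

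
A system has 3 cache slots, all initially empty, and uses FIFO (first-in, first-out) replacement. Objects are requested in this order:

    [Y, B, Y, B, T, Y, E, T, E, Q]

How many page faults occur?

5

Y → fault, frames (Y)
B → fault, frames (Y B)
Y → hit
B → hit
T → fault, frames (Y B T)
Y → hit
E → fault, evict Y, frames (B T E)
T → hit
E → hit
Q → fault, evict B, frames (T E Q)
Page faults: 5.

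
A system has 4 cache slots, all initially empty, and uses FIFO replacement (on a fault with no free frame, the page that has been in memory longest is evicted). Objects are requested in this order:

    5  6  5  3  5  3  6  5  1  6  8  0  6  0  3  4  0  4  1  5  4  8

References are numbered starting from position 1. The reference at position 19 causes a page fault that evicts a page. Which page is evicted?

pos 1: 5: miss, frames [5]
pos 2: 6: miss, frames [5, 6]
pos 3: 5: hit
pos 4: 3: miss, frames [5, 6, 3]
pos 5: 5: hit
pos 6: 3: hit
pos 7: 6: hit
pos 8: 5: hit
pos 9: 1: miss, frames [5, 6, 3, 1]
pos 10: 6: hit
pos 11: 8: miss, evict 5, frames [6, 3, 1, 8]
pos 12: 0: miss, evict 6, frames [3, 1, 8, 0]
pos 13: 6: miss, evict 3, frames [1, 8, 0, 6]
pos 14: 0: hit
pos 15: 3: miss, evict 1, frames [8, 0, 6, 3]
pos 16: 4: miss, evict 8, frames [0, 6, 3, 4]
pos 17: 0: hit
pos 18: 4: hit
pos 19: 1: miss, evict 0, frames [6, 3, 4, 1]
At position 19, page 0 is evicted.

0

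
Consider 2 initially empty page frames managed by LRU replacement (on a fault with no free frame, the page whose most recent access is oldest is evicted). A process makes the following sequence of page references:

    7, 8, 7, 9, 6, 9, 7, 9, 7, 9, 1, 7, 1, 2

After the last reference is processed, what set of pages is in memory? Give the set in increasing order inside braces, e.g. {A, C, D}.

{1, 2}

7: fault, frames (7)
8: fault, frames (7 8)
7: hit
9: fault, evict 8, frames (7 9)
6: fault, evict 7, frames (9 6)
9: hit
7: fault, evict 6, frames (9 7)
9: hit
7: hit
9: hit
1: fault, evict 7, frames (9 1)
7: fault, evict 9, frames (1 7)
1: hit
2: fault, evict 7, frames (1 2)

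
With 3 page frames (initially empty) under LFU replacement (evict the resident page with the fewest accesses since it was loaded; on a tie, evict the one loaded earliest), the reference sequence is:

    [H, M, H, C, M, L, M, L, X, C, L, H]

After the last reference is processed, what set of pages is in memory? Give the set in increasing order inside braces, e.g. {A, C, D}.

H → fault, frames (H)
M → fault, frames (H M)
H → hit
C → fault, frames (H M C)
M → hit
L → fault, evict C, frames (H M L)
M → hit
L → hit
X → fault, evict H, frames (M L X)
C → fault, evict X, frames (M L C)
L → hit
H → fault, evict C, frames (M L H)

{H, L, M}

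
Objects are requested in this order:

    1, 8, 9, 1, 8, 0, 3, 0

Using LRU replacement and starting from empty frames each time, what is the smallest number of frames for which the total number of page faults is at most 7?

2

f=1: 8 faults
f=2: 7 faults
f=3: 5 faults
f=4: 5 faults
f=5: 5 faults
Smallest f with faults ≤ 7 is 2.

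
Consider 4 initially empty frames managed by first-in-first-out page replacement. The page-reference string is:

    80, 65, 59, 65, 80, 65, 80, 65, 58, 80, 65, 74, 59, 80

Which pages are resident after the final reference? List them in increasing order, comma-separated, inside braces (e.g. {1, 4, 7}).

80: fault, frames {80}
65: fault, frames {80,65}
59: fault, frames {80,65,59}
65: hit
80: hit
65: hit
80: hit
65: hit
58: fault, frames {80,65,59,58}
80: hit
65: hit
74: fault, evict 80, frames {65,59,58,74}
59: hit
80: fault, evict 65, frames {59,58,74,80}

{58, 59, 74, 80}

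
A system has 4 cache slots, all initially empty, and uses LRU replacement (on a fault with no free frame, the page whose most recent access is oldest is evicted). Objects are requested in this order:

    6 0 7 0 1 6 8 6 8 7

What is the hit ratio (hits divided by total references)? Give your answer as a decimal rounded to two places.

6 -> miss, frames {6}
0 -> miss, frames {6,0}
7 -> miss, frames {6,0,7}
0 -> hit
1 -> miss, frames {6,7,0,1}
6 -> hit
8 -> miss, evict 7, frames {0,1,6,8}
6 -> hit
8 -> hit
7 -> miss, evict 0, frames {1,6,8,7}
Hits: 4 of 10 references → 4/10 = 0.4000.

0.40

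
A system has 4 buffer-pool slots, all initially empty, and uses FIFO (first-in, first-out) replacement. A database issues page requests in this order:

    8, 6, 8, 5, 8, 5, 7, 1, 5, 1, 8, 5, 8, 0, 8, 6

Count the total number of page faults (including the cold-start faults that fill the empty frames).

8: miss, frames {8}
6: miss, frames {8,6}
8: hit
5: miss, frames {8,6,5}
8: hit
5: hit
7: miss, frames {8,6,5,7}
1: miss, evict 8, frames {6,5,7,1}
5: hit
1: hit
8: miss, evict 6, frames {5,7,1,8}
5: hit
8: hit
0: miss, evict 5, frames {7,1,8,0}
8: hit
6: miss, evict 7, frames {1,8,0,6}
Page faults: 8.

8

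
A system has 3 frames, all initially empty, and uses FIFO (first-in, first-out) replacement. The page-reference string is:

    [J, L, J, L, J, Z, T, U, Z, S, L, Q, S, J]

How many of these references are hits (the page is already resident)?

J → miss, frames (J)
L → miss, frames (J L)
J → hit
L → hit
J → hit
Z → miss, frames (J L Z)
T → miss, evict J, frames (L Z T)
U → miss, evict L, frames (Z T U)
Z → hit
S → miss, evict Z, frames (T U S)
L → miss, evict T, frames (U S L)
Q → miss, evict U, frames (S L Q)
S → hit
J → miss, evict S, frames (L Q J)
Hits: 5.

5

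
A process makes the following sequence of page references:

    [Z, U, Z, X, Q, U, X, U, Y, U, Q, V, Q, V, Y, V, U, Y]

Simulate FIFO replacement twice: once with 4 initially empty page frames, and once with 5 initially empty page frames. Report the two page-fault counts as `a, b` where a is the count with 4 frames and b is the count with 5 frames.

4 frames: F F . F F . . . F . . F . . . . F . → 7 faults.
5 frames: F F . F F . . . F . . F . . . . . . → 6 faults.
6 < 7: adding a frame reduced faults, as is typical.

7, 6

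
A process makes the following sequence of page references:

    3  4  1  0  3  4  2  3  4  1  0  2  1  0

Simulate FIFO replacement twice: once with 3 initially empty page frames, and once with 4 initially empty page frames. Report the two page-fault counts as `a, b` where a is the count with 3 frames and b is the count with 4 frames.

3 frames: F F F F F F F . . F F . . . → 9 faults.
4 frames: F F F F . . F F F F F F . . → 10 faults.
10 > 9: adding a frame increased faults — Belady's anomaly.

9, 10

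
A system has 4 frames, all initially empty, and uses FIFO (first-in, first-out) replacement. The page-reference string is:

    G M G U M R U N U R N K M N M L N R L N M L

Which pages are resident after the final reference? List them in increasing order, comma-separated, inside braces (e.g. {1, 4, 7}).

G: miss, frames (G)
M: miss, frames (G M)
G: hit
U: miss, frames (G M U)
M: hit
R: miss, frames (G M U R)
U: hit
N: miss, evict G, frames (M U R N)
U: hit
R: hit
N: hit
K: miss, evict M, frames (U R N K)
M: miss, evict U, frames (R N K M)
N: hit
M: hit
L: miss, evict R, frames (N K M L)
N: hit
R: miss, evict N, frames (K M L R)
L: hit
N: miss, evict K, frames (M L R N)
M: hit
L: hit

{L, M, N, R}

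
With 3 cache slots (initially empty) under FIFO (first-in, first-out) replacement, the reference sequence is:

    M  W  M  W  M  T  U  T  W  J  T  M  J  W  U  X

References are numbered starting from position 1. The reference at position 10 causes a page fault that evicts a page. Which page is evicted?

pos 1: M → miss, frames (M)
pos 2: W → miss, frames (M W)
pos 3: M → hit
pos 4: W → hit
pos 5: M → hit
pos 6: T → miss, frames (M W T)
pos 7: U → miss, evict M, frames (W T U)
pos 8: T → hit
pos 9: W → hit
pos 10: J → miss, evict W, frames (T U J)
At position 10, page W is evicted.

W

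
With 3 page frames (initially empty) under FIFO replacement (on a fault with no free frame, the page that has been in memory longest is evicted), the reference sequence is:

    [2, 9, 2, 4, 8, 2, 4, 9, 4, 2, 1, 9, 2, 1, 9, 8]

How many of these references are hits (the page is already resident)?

5

2 → miss, frames (2)
9 → miss, frames (2 9)
2 → hit
4 → miss, frames (2 9 4)
8 → miss, evict 2, frames (9 4 8)
2 → miss, evict 9, frames (4 8 2)
4 → hit
9 → miss, evict 4, frames (8 2 9)
4 → miss, evict 8, frames (2 9 4)
2 → hit
1 → miss, evict 2, frames (9 4 1)
9 → hit
2 → miss, evict 9, frames (4 1 2)
1 → hit
9 → miss, evict 4, frames (1 2 9)
8 → miss, evict 1, frames (2 9 8)
Hits: 5.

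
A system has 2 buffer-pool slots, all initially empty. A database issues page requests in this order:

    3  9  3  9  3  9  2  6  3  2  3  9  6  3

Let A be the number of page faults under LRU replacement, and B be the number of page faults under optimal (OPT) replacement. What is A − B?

2

Under LRU: F F . . . . F F F F . F F F → 9 faults.
Under OPT: F F . . . . F F . F . F F . → 7 faults.
A − B = 9 − 7 = 2.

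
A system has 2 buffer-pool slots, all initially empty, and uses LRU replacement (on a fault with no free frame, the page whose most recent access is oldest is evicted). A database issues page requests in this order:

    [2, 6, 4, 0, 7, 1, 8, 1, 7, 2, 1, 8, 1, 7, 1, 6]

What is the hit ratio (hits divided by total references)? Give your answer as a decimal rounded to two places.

2 -> fault, frames (2)
6 -> fault, frames (2 6)
4 -> fault, evict 2, frames (6 4)
0 -> fault, evict 6, frames (4 0)
7 -> fault, evict 4, frames (0 7)
1 -> fault, evict 0, frames (7 1)
8 -> fault, evict 7, frames (1 8)
1 -> hit
7 -> fault, evict 8, frames (1 7)
2 -> fault, evict 1, frames (7 2)
1 -> fault, evict 7, frames (2 1)
8 -> fault, evict 2, frames (1 8)
1 -> hit
7 -> fault, evict 8, frames (1 7)
1 -> hit
6 -> fault, evict 7, frames (1 6)
Hits: 3 of 16 references → 3/16 = 0.1875.

0.19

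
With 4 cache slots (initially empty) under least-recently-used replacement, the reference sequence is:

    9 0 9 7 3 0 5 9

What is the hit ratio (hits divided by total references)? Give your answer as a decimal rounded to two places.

0.25

9 -> miss, frames {9}
0 -> miss, frames {9,0}
9 -> hit
7 -> miss, frames {0,9,7}
3 -> miss, frames {0,9,7,3}
0 -> hit
5 -> miss, evict 9, frames {7,3,0,5}
9 -> miss, evict 7, frames {3,0,5,9}
Hits: 2 of 8 references → 2/8 = 0.2500.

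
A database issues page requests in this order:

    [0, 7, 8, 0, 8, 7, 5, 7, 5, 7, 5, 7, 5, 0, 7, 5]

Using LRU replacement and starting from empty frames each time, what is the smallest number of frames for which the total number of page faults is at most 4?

4

f=1: 16 faults
f=2: 9 faults
f=3: 5 faults
f=4: 4 faults
Smallest f with faults ≤ 4 is 4.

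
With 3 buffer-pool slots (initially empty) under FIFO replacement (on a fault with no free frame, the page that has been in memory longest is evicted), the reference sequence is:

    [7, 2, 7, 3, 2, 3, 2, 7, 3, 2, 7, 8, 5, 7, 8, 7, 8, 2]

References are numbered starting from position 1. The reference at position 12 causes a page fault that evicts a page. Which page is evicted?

7

pos 1: 7 -> fault, frames {7}
pos 2: 2 -> fault, frames {7,2}
pos 3: 7 -> hit
pos 4: 3 -> fault, frames {7,2,3}
pos 5: 2 -> hit
pos 6: 3 -> hit
pos 7: 2 -> hit
pos 8: 7 -> hit
pos 9: 3 -> hit
pos 10: 2 -> hit
pos 11: 7 -> hit
pos 12: 8 -> fault, evict 7, frames {2,3,8}
At position 12, page 7 is evicted.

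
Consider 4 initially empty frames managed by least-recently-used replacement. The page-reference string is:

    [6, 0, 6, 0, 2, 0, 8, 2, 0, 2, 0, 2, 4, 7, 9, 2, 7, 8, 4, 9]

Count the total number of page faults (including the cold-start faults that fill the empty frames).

10

6: miss, frames [6]
0: miss, frames [6, 0]
6: hit
0: hit
2: miss, frames [6, 0, 2]
0: hit
8: miss, frames [6, 2, 0, 8]
2: hit
0: hit
2: hit
0: hit
2: hit
4: miss, evict 6, frames [8, 0, 2, 4]
7: miss, evict 8, frames [0, 2, 4, 7]
9: miss, evict 0, frames [2, 4, 7, 9]
2: hit
7: hit
8: miss, evict 4, frames [9, 2, 7, 8]
4: miss, evict 9, frames [2, 7, 8, 4]
9: miss, evict 2, frames [7, 8, 4, 9]
Page faults: 10.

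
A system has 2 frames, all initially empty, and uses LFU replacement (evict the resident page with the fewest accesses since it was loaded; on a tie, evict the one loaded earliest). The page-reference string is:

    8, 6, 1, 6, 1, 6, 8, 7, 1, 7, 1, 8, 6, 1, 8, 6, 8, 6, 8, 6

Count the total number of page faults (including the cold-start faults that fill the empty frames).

8 -> fault, frames {8}
6 -> fault, frames {8,6}
1 -> fault, evict 8, frames {6,1}
6 -> hit
1 -> hit
6 -> hit
8 -> fault, evict 1, frames {6,8}
7 -> fault, evict 8, frames {6,7}
1 -> fault, evict 7, frames {6,1}
7 -> fault, evict 1, frames {6,7}
1 -> fault, evict 7, frames {6,1}
8 -> fault, evict 1, frames {6,8}
6 -> hit
1 -> fault, evict 8, frames {6,1}
8 -> fault, evict 1, frames {6,8}
6 -> hit
8 -> hit
6 -> hit
8 -> hit
6 -> hit
Page faults: 11.

11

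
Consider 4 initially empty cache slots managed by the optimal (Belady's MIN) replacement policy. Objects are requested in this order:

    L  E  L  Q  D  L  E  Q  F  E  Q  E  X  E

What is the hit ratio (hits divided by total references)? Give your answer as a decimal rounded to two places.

0.57

L: fault, frames (L)
E: fault, frames (L E)
L: hit
Q: fault, frames (L E Q)
D: fault, frames (L E Q D)
L: hit
E: hit
Q: hit
F: fault, evict D, frames (L E Q F)
E: hit
Q: hit
E: hit
X: fault, evict F, frames (L E Q X)
E: hit
Hits: 8 of 14 references → 8/14 = 0.5714.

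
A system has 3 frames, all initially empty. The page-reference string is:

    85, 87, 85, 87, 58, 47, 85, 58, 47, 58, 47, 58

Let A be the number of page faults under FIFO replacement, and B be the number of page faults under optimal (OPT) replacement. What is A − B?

1

Under FIFO: F F . . F F F . . . . . → 5 faults.
Under OPT: F F . . F F . . . . . . → 4 faults.
A − B = 5 − 4 = 1.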